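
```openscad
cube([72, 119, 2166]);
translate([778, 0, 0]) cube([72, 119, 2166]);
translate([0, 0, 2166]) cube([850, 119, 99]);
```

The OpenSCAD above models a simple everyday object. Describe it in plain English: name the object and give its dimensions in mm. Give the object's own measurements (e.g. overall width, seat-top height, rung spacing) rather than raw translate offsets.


A door frame. The clear opening is 706 mm wide and 2166 mm high. Two 72 mm wide jambs, 119 mm deep, stand either side of the opening from the floor to the top of the opening. A 99 mm thick head sits across the top of both jambs, spanning the full outside width of the frame.


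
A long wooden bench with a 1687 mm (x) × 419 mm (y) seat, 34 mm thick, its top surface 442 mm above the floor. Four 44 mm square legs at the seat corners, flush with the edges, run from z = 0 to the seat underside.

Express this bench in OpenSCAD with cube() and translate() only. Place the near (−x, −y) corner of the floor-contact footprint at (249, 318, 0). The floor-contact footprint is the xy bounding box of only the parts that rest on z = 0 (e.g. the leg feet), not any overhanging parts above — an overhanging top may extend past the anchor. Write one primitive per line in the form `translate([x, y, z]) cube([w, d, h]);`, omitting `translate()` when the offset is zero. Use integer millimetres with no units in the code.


translate([249, 318, 408]) cube([1687, 419, 34]);
translate([249, 318, 0]) cube([44, 44, 408]);
translate([249, 693, 0]) cube([44, 44, 408]);
translate([1892, 318, 0]) cube([44, 44, 408]);
translate([1892, 693, 0]) cube([44, 44, 408]);


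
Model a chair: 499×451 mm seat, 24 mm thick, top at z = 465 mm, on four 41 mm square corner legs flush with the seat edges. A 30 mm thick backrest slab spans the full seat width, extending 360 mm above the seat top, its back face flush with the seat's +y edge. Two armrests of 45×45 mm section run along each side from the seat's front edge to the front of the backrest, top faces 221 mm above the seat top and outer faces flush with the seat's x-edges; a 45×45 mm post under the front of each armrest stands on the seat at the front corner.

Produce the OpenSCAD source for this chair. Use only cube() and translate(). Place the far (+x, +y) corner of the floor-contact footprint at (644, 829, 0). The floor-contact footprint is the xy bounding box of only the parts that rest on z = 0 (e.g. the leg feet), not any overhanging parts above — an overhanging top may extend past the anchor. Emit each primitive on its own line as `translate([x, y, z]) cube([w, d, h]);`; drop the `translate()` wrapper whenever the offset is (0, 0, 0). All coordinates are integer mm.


// leg_h = 465 - 24 = 441
// arm post h = 221 - 45 = 176
translate([145, 378, 441]) cube([499, 451, 24]);
translate([145, 378, 0]) cube([41, 41, 441]);
translate([603, 378, 0]) cube([41, 41, 441]);
translate([145, 788, 0]) cube([41, 41, 441]);
translate([603, 788, 0]) cube([41, 41, 441]);
translate([145, 799, 465]) cube([499, 30, 360]);
translate([145, 378, 641]) cube([45, 421, 45]);
translate([599, 378, 641]) cube([45, 421, 45]);
translate([145, 378, 465]) cube([45, 45, 176]);
translate([599, 378, 465]) cube([45, 45, 176]);


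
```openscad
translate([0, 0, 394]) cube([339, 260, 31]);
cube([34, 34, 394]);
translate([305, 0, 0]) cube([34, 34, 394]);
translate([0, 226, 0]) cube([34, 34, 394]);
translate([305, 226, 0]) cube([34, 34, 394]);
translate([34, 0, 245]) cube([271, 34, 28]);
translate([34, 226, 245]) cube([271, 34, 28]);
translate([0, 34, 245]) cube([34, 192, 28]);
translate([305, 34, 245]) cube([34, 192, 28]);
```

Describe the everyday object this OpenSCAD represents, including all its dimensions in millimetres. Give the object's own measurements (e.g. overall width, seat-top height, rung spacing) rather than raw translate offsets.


A simple wooden stool: a rectangular seat 339 mm (x) by 260 mm (y), 31 mm thick, top face at z = 425 mm, on four square legs, each 34×34 mm in cross-section. The legs rest on z = 0, each flush with a corner of the seat. Four stretchers, 34 mm wide and 28 mm tall, connect adjacent legs with their undersides at z = 245 mm, each running between the inner faces of the legs it joins and aligned with the legs' outer faces on the other axis.


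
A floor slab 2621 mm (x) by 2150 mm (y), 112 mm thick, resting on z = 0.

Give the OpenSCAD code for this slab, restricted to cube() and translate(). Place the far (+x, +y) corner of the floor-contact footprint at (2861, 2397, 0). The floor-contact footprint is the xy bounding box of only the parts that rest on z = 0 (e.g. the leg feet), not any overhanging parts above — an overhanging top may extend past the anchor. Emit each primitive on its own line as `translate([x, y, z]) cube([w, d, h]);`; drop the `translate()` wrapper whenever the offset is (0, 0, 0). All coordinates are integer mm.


translate([240, 247, 0]) cube([2621, 2150, 112]);


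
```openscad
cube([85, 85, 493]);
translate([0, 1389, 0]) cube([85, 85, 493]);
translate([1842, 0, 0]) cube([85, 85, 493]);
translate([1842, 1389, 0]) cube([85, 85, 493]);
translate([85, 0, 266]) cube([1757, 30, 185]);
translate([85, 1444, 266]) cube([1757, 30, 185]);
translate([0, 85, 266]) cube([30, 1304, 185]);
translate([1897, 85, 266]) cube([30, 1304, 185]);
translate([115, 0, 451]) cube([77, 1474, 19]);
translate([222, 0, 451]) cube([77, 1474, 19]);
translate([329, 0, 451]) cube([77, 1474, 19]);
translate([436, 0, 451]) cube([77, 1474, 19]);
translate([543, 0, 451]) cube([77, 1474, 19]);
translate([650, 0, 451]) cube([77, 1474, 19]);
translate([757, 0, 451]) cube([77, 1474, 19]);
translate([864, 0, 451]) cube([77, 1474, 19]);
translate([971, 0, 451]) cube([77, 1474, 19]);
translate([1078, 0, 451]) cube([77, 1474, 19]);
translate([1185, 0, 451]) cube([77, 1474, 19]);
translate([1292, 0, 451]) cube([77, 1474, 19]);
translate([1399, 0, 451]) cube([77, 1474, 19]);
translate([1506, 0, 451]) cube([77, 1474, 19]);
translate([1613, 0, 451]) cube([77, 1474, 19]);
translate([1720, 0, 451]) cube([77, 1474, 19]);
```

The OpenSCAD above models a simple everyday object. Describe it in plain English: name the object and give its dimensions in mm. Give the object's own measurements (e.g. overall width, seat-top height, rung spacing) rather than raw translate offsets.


A bed frame 1927 mm long (x) by 1474 mm wide (y). Four 85×85 mm corner posts, 493 mm tall, at the corners of the footprint. Four rails of 30 mm thickness and 185 mm height run between adjacent posts with their undersides at z = 266 mm, their outer faces flush with the outside of the frame (the two x-running rails run between the posts' inner faces; the two y-running rails run between the posts' inner faces). 16 slats, each 77 mm wide (x) and 19 mm thick, lie across the top of the two x-running rails, running the full 1474 mm width of the frame in y; along x they sit between the end posts with a 30 mm gap after the −x posts and between neighbouring slats, leaving 45 mm before the +x posts.


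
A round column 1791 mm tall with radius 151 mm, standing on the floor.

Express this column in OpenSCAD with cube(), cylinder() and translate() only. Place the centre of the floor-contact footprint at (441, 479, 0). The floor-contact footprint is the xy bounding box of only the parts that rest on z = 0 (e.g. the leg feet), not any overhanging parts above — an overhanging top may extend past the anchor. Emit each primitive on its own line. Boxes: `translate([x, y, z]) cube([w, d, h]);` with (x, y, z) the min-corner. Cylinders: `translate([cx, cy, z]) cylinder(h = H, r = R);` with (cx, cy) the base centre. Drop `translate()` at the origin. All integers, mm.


translate([441, 479, 0]) cylinder(h = 1791, r = 151);


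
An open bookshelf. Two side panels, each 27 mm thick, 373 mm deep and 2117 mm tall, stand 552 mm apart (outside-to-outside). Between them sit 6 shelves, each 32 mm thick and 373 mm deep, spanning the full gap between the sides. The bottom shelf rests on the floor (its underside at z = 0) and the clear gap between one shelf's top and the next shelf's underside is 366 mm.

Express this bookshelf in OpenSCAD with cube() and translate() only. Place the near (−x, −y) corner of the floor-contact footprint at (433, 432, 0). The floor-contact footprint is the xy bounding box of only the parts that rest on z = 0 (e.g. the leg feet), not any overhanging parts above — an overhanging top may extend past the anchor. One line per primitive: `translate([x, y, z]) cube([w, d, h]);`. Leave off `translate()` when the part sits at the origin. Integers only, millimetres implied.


translate([433, 432, 0]) cube([27, 373, 2117]);
translate([958, 432, 0]) cube([27, 373, 2117]);
translate([460, 432, 0]) cube([498, 373, 32]);
translate([460, 432, 398]) cube([498, 373, 32]);
translate([460, 432, 796]) cube([498, 373, 32]);
translate([460, 432, 1194]) cube([498, 373, 32]);
translate([460, 432, 1592]) cube([498, 373, 32]);
translate([460, 432, 1990]) cube([498, 373, 32]);


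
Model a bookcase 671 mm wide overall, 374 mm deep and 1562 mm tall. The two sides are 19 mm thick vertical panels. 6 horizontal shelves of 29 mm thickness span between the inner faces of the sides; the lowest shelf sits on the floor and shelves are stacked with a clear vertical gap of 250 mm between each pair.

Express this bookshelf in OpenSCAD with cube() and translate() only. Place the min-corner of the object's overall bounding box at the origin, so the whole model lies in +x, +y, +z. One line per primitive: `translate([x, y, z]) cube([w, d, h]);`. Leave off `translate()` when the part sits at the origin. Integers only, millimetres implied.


cube([19, 374, 1562]);
translate([652, 0, 0]) cube([19, 374, 1562]);
translate([19, 0, 0]) cube([633, 374, 29]);
translate([19, 0, 279]) cube([633, 374, 29]);
translate([19, 0, 558]) cube([633, 374, 29]);
translate([19, 0, 837]) cube([633, 374, 29]);
translate([19, 0, 1116]) cube([633, 374, 29]);
translate([19, 0, 1395]) cube([633, 374, 29]);


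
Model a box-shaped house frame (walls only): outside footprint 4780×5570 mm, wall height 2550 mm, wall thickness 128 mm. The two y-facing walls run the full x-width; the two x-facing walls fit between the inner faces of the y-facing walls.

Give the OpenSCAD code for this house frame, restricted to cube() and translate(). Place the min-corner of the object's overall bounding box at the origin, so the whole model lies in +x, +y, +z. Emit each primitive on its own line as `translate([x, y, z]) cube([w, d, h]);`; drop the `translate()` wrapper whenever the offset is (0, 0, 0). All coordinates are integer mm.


cube([4780, 128, 2550]);
translate([0, 5442, 0]) cube([4780, 128, 2550]);
translate([0, 128, 0]) cube([128, 5314, 2550]);
translate([4652, 128, 0]) cube([128, 5314, 2550]);


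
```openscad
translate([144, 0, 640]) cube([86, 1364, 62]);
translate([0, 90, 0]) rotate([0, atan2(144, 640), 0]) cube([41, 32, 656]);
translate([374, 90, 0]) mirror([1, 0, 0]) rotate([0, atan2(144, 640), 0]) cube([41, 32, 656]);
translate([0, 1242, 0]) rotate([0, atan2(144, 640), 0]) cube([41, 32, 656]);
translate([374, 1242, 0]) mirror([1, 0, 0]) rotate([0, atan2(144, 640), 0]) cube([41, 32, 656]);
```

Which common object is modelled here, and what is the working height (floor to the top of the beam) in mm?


A sawhorse. The overall height is 702 mm.

A beam across two mirrored pairs of raked legs — a sawhorse. The beam's underside is at z = 640 (matching the legs' vertical rise in atan2(144, 640)) and the beam is 62 mm tall, so its top is at 640 + 62 = 702 mm. The raked legs top out at the beam's underside, so that is the highest point.


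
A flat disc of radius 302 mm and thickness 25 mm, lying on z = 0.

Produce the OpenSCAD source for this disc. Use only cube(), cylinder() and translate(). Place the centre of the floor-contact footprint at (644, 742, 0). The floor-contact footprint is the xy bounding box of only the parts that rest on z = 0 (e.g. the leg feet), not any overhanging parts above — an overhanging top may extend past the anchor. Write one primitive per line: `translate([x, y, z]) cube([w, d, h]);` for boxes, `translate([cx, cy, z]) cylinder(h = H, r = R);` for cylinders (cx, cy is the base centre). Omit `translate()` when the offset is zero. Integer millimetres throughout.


translate([644, 742, 0]) cylinder(h = 25, r = 302);


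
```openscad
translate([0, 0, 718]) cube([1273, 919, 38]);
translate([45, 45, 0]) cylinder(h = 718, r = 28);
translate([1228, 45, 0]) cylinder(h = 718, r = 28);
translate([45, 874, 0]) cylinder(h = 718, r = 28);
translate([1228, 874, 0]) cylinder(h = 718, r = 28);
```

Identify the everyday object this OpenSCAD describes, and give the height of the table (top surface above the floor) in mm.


A table. The table height is 756 mm.

A 1273×919×38 slab sits at z = 718 on four Ø56 mm round legs — a table. The top surface is at 718 + 38 = 756 mm.


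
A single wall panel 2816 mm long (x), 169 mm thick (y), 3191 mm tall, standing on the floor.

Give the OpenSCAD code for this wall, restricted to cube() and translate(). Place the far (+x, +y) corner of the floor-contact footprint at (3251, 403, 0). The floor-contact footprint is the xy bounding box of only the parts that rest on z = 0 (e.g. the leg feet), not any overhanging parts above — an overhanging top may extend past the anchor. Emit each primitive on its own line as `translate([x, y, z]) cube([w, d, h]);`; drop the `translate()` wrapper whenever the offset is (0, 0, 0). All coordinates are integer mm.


translate([435, 234, 0]) cube([2816, 169, 3191]);


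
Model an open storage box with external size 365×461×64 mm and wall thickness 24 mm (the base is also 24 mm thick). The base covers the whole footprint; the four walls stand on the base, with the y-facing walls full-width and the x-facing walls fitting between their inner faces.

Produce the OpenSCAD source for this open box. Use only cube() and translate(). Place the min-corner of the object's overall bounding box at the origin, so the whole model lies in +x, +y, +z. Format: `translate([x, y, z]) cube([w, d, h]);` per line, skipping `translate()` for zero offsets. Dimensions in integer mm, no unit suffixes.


cube([365, 461, 24]);
translate([0, 0, 24]) cube([365, 24, 40]);
translate([0, 437, 24]) cube([365, 24, 40]);
translate([0, 24, 24]) cube([24, 413, 40]);
translate([341, 24, 24]) cube([24, 413, 40]);


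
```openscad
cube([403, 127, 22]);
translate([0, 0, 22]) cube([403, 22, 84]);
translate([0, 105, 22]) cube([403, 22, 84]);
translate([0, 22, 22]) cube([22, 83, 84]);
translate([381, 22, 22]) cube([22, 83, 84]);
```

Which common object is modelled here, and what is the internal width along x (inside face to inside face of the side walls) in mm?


An open box. The internal width is 359 mm.

A 403×127 base slab with four walls standing on it — an open box. The base is 403 mm wide and the walls are 22 mm thick, so the internal width is 403 − 2 × 22 = 359 mm.


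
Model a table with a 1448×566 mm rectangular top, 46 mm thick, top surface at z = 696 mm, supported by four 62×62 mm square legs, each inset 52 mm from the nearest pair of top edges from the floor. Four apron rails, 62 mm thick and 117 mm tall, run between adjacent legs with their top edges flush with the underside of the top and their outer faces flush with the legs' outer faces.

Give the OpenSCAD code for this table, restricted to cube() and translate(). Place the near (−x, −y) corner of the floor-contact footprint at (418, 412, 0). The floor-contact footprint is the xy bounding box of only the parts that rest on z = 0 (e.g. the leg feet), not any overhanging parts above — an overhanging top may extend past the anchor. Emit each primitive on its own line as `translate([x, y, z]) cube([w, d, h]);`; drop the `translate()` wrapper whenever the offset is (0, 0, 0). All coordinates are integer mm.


// leg_h = 696 - 46 = 650
// apron z = 650 - 117 = 533
translate([366, 360, 650]) cube([1448, 566, 46]);
translate([418, 412, 0]) cube([62, 62, 650]);
translate([1700, 412, 0]) cube([62, 62, 650]);
translate([418, 812, 0]) cube([62, 62, 650]);
translate([1700, 812, 0]) cube([62, 62, 650]);
translate([480, 412, 533]) cube([1220, 62, 117]);
translate([480, 812, 533]) cube([1220, 62, 117]);
translate([418, 474, 533]) cube([62, 338, 117]);
translate([1700, 474, 533]) cube([62, 338, 117]);


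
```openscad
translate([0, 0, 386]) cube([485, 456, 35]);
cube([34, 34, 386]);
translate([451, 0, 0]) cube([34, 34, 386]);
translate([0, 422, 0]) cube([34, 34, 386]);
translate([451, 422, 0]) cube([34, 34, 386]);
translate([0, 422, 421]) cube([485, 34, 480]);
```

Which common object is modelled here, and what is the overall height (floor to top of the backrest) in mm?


A chair. The overall height is 901 mm.

A slab on four corner posts with a tall panel at the back — a chair. The seat slab sits at z = 386 with thickness 35, and the 480 mm backrest starts at the seat top, so the overall height is 386 + 35 + 480 = 901 mm.


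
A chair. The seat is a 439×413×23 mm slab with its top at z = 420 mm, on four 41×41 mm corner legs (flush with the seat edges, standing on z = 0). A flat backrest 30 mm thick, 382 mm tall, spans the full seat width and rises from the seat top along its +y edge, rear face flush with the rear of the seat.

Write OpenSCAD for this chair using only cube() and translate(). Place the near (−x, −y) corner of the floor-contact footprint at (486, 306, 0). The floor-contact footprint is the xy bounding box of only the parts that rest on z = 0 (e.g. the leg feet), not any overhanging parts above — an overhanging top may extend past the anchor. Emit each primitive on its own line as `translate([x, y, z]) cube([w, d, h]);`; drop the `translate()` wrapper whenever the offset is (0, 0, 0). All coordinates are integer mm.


translate([486, 306, 397]) cube([439, 413, 23]);
translate([486, 306, 0]) cube([41, 41, 397]);
translate([884, 306, 0]) cube([41, 41, 397]);
translate([486, 678, 0]) cube([41, 41, 397]);
translate([884, 678, 0]) cube([41, 41, 397]);
translate([486, 689, 420]) cube([439, 30, 382]);


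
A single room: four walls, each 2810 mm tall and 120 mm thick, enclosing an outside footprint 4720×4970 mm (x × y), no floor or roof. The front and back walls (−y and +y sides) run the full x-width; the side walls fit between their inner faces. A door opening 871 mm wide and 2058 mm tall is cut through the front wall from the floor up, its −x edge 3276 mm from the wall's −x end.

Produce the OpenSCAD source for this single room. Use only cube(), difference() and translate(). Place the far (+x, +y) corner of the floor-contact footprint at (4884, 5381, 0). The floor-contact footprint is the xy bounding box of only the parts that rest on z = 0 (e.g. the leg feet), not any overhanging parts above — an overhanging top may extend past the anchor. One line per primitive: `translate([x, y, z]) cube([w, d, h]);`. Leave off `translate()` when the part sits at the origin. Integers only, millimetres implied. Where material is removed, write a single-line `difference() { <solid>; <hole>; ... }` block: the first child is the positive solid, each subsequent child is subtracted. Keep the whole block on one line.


difference() { translate([164, 411, 0]) cube([4720, 120, 2810]); translate([3440, 411, 0]) cube([871, 120, 2058]); }
translate([164, 5261, 0]) cube([4720, 120, 2810]);
translate([164, 531, 0]) cube([120, 4730, 2810]);
translate([4764, 531, 0]) cube([120, 4730, 2810]);


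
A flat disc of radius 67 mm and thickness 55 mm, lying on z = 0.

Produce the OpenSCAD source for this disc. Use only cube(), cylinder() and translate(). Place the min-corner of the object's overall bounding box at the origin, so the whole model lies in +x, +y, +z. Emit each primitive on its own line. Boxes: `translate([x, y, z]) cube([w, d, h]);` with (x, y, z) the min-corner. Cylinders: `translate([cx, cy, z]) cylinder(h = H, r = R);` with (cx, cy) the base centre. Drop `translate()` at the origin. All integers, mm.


translate([67, 67, 0]) cylinder(h = 55, r = 67);


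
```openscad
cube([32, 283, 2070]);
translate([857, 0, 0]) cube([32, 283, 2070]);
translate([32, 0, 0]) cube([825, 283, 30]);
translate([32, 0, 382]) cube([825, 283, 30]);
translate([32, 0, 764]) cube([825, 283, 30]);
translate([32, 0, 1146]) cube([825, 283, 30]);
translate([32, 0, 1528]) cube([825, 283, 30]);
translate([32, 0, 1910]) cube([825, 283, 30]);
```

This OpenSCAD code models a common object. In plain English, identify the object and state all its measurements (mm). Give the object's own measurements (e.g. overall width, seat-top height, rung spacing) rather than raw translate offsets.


An open bookshelf. Two side panels, each 32 mm thick, 283 mm deep and 2070 mm tall, stand 889 mm apart (outside-to-outside). Between them sit 6 shelves, each 30 mm thick and 283 mm deep, spanning the full gap between the sides. The bottom shelf rests on the floor (its underside at z = 0) and the clear gap between one shelf's top and the next shelf's underside is 352 mm.


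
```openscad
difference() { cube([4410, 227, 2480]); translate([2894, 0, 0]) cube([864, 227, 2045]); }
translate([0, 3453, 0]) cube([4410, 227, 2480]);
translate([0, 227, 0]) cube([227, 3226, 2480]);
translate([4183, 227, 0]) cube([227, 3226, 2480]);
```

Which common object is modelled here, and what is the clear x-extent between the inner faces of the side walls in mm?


A single room. The interior width is 3956 mm.

Four walls enclosing a rectangle with a door in the front wall — a room. Outside width 4410 minus two 227 mm walls gives 3956 mm.


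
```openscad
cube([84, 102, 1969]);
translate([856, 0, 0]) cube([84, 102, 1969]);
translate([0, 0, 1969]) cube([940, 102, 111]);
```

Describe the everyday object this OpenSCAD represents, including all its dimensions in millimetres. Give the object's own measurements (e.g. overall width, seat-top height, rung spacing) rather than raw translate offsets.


A door frame. The clear opening is 772 mm wide and 1969 mm high. Two 84 mm wide jambs, 102 mm deep, stand either side of the opening from the floor to the top of the opening. A 111 mm thick head sits across the top of both jambs, spanning the full outside width of the frame.


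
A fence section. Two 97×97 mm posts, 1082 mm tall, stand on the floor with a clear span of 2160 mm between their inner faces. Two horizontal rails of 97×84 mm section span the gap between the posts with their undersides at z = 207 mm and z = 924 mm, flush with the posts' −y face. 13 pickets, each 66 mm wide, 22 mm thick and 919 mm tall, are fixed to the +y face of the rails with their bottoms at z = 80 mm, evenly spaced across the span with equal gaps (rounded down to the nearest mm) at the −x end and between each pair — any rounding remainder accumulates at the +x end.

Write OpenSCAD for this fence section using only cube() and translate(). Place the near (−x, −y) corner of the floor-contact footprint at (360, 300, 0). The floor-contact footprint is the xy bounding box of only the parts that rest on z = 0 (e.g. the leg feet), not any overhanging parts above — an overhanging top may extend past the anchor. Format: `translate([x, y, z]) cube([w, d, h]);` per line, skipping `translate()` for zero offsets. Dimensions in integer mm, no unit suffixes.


translate([360, 300, 0]) cube([97, 97, 1082]);
translate([2617, 300, 0]) cube([97, 97, 1082]);
translate([457, 300, 207]) cube([2160, 97, 84]);
translate([457, 300, 924]) cube([2160, 97, 84]);
translate([550, 397, 80]) cube([66, 22, 919]);
translate([709, 397, 80]) cube([66, 22, 919]);
translate([868, 397, 80]) cube([66, 22, 919]);
translate([1027, 397, 80]) cube([66, 22, 919]);
translate([1186, 397, 80]) cube([66, 22, 919]);
translate([1345, 397, 80]) cube([66, 22, 919]);
translate([1504, 397, 80]) cube([66, 22, 919]);
translate([1663, 397, 80]) cube([66, 22, 919]);
translate([1822, 397, 80]) cube([66, 22, 919]);
translate([1981, 397, 80]) cube([66, 22, 919]);
translate([2140, 397, 80]) cube([66, 22, 919]);
translate([2299, 397, 80]) cube([66, 22, 919]);
translate([2458, 397, 80]) cube([66, 22, 919]);


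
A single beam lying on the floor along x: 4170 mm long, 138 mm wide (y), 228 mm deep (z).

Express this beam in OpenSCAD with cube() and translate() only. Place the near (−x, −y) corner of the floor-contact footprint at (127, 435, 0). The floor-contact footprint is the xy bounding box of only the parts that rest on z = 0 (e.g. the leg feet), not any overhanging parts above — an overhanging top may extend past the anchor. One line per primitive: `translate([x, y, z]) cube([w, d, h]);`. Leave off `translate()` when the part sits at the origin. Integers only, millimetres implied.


translate([127, 435, 0]) cube([4170, 138, 228]);


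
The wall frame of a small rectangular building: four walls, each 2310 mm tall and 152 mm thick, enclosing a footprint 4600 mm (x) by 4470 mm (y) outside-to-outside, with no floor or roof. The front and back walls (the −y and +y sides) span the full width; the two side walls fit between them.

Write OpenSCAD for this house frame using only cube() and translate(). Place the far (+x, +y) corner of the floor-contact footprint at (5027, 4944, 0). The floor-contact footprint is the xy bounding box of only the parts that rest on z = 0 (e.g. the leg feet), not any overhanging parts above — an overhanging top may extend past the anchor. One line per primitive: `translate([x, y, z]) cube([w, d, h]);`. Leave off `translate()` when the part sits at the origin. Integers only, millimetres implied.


translate([427, 474, 0]) cube([4600, 152, 2310]);
translate([427, 4792, 0]) cube([4600, 152, 2310]);
translate([427, 626, 0]) cube([152, 4166, 2310]);
translate([4875, 626, 0]) cube([152, 4166, 2310]);


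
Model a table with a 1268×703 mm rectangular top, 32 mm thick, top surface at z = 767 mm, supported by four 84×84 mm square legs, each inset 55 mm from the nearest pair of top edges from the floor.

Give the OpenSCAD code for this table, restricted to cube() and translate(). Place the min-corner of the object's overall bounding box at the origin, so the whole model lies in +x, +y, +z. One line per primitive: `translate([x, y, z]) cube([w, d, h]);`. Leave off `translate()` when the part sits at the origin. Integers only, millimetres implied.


translate([0, 0, 735]) cube([1268, 703, 32]);
translate([55, 55, 0]) cube([84, 84, 735]);
translate([1129, 55, 0]) cube([84, 84, 735]);
translate([55, 564, 0]) cube([84, 84, 735]);
translate([1129, 564, 0]) cube([84, 84, 735]);


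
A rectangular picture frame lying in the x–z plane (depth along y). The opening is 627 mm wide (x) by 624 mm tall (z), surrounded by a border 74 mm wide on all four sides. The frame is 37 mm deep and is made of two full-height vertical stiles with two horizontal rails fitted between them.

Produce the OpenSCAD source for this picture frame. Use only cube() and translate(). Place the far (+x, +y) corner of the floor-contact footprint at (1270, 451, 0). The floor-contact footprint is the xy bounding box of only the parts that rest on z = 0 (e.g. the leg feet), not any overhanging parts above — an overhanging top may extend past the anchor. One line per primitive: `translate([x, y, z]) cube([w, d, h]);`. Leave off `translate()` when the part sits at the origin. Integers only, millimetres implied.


translate([495, 414, 0]) cube([74, 37, 772]);
translate([1196, 414, 0]) cube([74, 37, 772]);
translate([569, 414, 0]) cube([627, 37, 74]);
translate([569, 414, 698]) cube([627, 37, 74]);


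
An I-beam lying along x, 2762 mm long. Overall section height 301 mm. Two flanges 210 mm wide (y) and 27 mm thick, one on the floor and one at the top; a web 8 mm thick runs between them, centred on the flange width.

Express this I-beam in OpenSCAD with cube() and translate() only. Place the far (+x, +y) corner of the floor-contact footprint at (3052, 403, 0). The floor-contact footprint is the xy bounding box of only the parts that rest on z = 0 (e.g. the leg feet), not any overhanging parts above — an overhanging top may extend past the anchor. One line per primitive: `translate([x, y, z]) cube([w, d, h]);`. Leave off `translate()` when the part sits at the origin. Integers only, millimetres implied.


translate([290, 193, 0]) cube([2762, 210, 27]);
translate([290, 294, 27]) cube([2762, 8, 247]);
translate([290, 193, 274]) cube([2762, 210, 27]);


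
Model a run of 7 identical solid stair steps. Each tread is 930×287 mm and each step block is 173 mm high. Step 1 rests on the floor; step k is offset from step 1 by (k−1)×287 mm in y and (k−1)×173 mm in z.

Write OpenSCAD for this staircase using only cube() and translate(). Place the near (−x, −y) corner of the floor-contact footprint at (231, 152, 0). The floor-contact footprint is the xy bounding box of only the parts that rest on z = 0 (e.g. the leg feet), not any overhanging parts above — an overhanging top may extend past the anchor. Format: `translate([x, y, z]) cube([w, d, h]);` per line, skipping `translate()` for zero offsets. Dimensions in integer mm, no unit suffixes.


translate([231, 152, 0]) cube([930, 287, 173]);
translate([231, 439, 173]) cube([930, 287, 173]);
translate([231, 726, 346]) cube([930, 287, 173]);
translate([231, 1013, 519]) cube([930, 287, 173]);
translate([231, 1300, 692]) cube([930, 287, 173]);
translate([231, 1587, 865]) cube([930, 287, 173]);
translate([231, 1874, 1038]) cube([930, 287, 173]);


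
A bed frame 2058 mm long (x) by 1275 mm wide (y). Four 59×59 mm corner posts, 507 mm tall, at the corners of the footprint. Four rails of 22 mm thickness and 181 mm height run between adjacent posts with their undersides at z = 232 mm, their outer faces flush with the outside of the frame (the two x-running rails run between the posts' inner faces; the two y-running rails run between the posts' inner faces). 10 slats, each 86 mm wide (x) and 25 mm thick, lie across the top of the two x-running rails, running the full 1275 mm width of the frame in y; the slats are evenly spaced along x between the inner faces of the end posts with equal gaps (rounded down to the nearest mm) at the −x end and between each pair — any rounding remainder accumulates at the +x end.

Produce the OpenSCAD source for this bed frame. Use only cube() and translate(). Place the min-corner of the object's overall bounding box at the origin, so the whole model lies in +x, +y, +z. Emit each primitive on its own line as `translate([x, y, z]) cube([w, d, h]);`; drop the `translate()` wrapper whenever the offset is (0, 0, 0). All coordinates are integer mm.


cube([59, 59, 507]);
translate([0, 1216, 0]) cube([59, 59, 507]);
translate([1999, 0, 0]) cube([59, 59, 507]);
translate([1999, 1216, 0]) cube([59, 59, 507]);
translate([59, 0, 232]) cube([1940, 22, 181]);
translate([59, 1253, 232]) cube([1940, 22, 181]);
translate([0, 59, 232]) cube([22, 1157, 181]);
translate([2036, 59, 232]) cube([22, 1157, 181]);
translate([157, 0, 413]) cube([86, 1275, 25]);
translate([341, 0, 413]) cube([86, 1275, 25]);
translate([525, 0, 413]) cube([86, 1275, 25]);
translate([709, 0, 413]) cube([86, 1275, 25]);
translate([893, 0, 413]) cube([86, 1275, 25]);
translate([1077, 0, 413]) cube([86, 1275, 25]);
translate([1261, 0, 413]) cube([86, 1275, 25]);
translate([1445, 0, 413]) cube([86, 1275, 25]);
translate([1629, 0, 413]) cube([86, 1275, 25]);
translate([1813, 0, 413]) cube([86, 1275, 25]);


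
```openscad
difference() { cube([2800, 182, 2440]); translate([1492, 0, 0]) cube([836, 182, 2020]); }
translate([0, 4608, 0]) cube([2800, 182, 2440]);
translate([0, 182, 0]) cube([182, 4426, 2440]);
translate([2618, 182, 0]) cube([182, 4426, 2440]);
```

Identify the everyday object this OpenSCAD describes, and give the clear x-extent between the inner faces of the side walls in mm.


A single room. The interior width is 2436 mm.

Four walls enclosing a rectangle with a door in the front wall — a room. Outside width 2800 minus two 182 mm walls gives 2436 mm.


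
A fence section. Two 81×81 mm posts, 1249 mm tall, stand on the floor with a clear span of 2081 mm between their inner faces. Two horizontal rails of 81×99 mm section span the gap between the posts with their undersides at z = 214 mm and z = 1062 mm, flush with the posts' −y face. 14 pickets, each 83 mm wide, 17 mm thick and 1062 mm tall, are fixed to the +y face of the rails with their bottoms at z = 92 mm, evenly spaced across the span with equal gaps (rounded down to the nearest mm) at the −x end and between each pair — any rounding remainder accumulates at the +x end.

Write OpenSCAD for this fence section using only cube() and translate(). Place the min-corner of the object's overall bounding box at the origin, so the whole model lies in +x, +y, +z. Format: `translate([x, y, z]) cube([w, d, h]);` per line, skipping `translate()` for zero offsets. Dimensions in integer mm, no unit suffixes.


cube([81, 81, 1249]);
translate([2162, 0, 0]) cube([81, 81, 1249]);
translate([81, 0, 214]) cube([2081, 81, 99]);
translate([81, 0, 1062]) cube([2081, 81, 99]);
translate([142, 81, 92]) cube([83, 17, 1062]);
translate([286, 81, 92]) cube([83, 17, 1062]);
translate([430, 81, 92]) cube([83, 17, 1062]);
translate([574, 81, 92]) cube([83, 17, 1062]);
translate([718, 81, 92]) cube([83, 17, 1062]);
translate([862, 81, 92]) cube([83, 17, 1062]);
translate([1006, 81, 92]) cube([83, 17, 1062]);
translate([1150, 81, 92]) cube([83, 17, 1062]);
translate([1294, 81, 92]) cube([83, 17, 1062]);
translate([1438, 81, 92]) cube([83, 17, 1062]);
translate([1582, 81, 92]) cube([83, 17, 1062]);
translate([1726, 81, 92]) cube([83, 17, 1062]);
translate([1870, 81, 92]) cube([83, 17, 1062]);
translate([2014, 81, 92]) cube([83, 17, 1062]);


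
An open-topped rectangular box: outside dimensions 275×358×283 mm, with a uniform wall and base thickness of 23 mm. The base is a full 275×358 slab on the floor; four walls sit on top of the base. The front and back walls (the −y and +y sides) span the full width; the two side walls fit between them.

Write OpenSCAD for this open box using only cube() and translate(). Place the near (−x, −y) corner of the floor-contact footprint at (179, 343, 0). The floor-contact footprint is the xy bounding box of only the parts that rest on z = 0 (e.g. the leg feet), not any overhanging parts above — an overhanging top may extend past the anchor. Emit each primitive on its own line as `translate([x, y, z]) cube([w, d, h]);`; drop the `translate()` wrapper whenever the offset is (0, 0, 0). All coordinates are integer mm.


translate([179, 343, 0]) cube([275, 358, 23]);
translate([179, 343, 23]) cube([275, 23, 260]);
translate([179, 678, 23]) cube([275, 23, 260]);
translate([179, 366, 23]) cube([23, 312, 260]);
translate([431, 366, 23]) cube([23, 312, 260]);


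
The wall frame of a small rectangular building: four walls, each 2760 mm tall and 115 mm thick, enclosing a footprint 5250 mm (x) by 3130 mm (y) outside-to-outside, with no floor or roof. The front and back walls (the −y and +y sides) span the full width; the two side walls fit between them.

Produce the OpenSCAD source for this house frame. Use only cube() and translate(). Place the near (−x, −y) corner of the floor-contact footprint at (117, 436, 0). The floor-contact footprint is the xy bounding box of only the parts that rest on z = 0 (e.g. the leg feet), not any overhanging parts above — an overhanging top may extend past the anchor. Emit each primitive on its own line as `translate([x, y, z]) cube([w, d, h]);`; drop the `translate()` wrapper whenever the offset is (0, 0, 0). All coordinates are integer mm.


translate([117, 436, 0]) cube([5250, 115, 2760]);
translate([117, 3451, 0]) cube([5250, 115, 2760]);
translate([117, 551, 0]) cube([115, 2900, 2760]);
translate([5252, 551, 0]) cube([115, 2900, 2760]);


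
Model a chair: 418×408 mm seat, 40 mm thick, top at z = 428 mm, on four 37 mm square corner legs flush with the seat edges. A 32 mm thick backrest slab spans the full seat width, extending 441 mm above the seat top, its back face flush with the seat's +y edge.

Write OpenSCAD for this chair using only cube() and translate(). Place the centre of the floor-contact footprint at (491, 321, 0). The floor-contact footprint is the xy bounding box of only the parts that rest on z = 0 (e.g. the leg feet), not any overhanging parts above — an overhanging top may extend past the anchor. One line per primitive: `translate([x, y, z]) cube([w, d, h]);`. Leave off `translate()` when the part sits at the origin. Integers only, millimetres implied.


// leg_h = 428 - 40 = 388
translate([282, 117, 388]) cube([418, 408, 40]);
translate([282, 117, 0]) cube([37, 37, 388]);
translate([663, 117, 0]) cube([37, 37, 388]);
translate([282, 488, 0]) cube([37, 37, 388]);
translate([663, 488, 0]) cube([37, 37, 388]);
translate([282, 493, 428]) cube([418, 32, 441]);


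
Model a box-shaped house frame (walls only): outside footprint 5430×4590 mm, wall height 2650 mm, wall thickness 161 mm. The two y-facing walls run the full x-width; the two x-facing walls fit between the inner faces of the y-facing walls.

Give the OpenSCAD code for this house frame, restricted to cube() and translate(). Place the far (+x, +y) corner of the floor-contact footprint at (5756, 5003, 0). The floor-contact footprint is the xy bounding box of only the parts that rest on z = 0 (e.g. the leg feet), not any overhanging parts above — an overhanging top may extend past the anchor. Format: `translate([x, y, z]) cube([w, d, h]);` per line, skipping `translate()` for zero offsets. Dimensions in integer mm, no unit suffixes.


translate([326, 413, 0]) cube([5430, 161, 2650]);
translate([326, 4842, 0]) cube([5430, 161, 2650]);
translate([326, 574, 0]) cube([161, 4268, 2650]);
translate([5595, 574, 0]) cube([161, 4268, 2650]);


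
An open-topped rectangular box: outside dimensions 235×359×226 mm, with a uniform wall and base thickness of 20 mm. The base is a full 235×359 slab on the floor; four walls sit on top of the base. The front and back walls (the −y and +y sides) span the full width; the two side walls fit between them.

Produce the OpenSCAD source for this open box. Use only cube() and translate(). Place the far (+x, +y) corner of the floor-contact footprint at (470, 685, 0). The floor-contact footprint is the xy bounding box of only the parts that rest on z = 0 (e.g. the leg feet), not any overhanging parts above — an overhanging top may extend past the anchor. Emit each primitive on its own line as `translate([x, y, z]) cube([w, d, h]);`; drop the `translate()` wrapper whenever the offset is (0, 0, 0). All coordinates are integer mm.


translate([235, 326, 0]) cube([235, 359, 20]);
translate([235, 326, 20]) cube([235, 20, 206]);
translate([235, 665, 20]) cube([235, 20, 206]);
translate([235, 346, 20]) cube([20, 319, 206]);
translate([450, 346, 20]) cube([20, 319, 206]);


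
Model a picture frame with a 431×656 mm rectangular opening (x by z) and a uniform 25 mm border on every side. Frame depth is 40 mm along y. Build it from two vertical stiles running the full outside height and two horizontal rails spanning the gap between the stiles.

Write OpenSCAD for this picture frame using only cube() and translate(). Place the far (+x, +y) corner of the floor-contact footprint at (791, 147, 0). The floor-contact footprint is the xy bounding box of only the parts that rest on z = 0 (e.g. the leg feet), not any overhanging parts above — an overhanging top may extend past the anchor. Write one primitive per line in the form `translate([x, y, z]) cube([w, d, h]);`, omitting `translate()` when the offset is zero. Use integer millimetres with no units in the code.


translate([310, 107, 0]) cube([25, 40, 706]);
translate([766, 107, 0]) cube([25, 40, 706]);
translate([335, 107, 0]) cube([431, 40, 25]);
translate([335, 107, 681]) cube([431, 40, 25]);


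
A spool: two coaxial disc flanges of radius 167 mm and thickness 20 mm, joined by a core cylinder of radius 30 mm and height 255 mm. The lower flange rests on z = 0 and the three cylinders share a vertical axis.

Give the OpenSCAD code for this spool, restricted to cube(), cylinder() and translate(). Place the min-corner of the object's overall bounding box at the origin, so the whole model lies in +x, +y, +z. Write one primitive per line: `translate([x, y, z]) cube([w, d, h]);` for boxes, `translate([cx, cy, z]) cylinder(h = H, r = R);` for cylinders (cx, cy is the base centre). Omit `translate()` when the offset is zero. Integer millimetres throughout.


translate([167, 167, 0]) cylinder(h = 20, r = 167);
translate([167, 167, 20]) cylinder(h = 255, r = 30);
translate([167, 167, 275]) cylinder(h = 20, r = 167);
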